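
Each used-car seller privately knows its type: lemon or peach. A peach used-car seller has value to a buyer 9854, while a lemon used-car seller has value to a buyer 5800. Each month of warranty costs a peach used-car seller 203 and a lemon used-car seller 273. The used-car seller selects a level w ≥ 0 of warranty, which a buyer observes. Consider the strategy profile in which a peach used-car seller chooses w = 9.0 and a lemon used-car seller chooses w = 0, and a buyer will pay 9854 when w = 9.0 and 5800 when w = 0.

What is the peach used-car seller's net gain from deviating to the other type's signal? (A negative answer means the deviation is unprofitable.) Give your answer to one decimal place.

Playing w = 9.0 the peach used-car seller receives 9854 − 203 × 9.0 = 8027.
Deviating to w = 0 yields 5800 instead.
Gain from deviating: 5800 − 8027 = -2227.0.
The gain is negative, so the peach type's incentive-compatibility constraint is satisfied.

-2227.0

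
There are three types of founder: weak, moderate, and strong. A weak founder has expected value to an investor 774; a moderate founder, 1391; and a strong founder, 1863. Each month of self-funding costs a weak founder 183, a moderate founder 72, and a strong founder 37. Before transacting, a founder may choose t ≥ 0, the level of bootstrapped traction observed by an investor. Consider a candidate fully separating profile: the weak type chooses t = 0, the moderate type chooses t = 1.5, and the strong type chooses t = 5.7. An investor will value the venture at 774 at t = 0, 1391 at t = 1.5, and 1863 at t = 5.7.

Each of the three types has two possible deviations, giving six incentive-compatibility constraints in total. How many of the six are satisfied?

Moderate (own payoff 1391 − 72×1.5 = 1283): to t=0 gives 774 → no gain ✓; to t=5.7 gives 1863 − 72×5.7 = 1452.6 → profitable ✗.
Weak (own payoff 774): to t=1.5 gives 1391 − 183×1.5 = 1116.5 → profitable ✗; to t=5.7 gives 1863 − 183×5.7 = 819.9 → profitable ✗.
Strong (own payoff 1863 − 37×5.7 = 1652.1): to t=0 gives 774 → no gain ✓; to t=1.5 gives 1391 − 37×1.5 = 1335.5 → no gain ✓.
3 of the 6 constraints hold; not an equilibrium.

3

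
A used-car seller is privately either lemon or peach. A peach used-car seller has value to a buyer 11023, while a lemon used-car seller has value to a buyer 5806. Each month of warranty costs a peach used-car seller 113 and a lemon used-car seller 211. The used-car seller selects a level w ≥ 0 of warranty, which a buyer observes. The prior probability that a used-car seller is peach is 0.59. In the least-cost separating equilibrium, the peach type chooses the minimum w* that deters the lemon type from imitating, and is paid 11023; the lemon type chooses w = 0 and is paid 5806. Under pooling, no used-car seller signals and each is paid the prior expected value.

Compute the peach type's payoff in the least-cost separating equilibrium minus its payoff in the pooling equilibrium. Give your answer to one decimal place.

-655.0

Least-cost separating signal: w* solves 5806 = 11023 − 211·w*, so w* = (11023 − 5806)/211 ≈ 24.7251.
Peach type's separating payoff: 11023 − 113 × w* = 11023 − 113 × (11023 − 5806)/211 = 11023 − 589521/211 ≈ 8229.062.
Pooling payoff: 0.59 × 11023 + 0.41 × 5806 = 8884.03.
Difference: 8229.062 − 8884.03 = -654.968, i.e. -655.0 to one decimal place.
The peach type would prefer the pooling outcome.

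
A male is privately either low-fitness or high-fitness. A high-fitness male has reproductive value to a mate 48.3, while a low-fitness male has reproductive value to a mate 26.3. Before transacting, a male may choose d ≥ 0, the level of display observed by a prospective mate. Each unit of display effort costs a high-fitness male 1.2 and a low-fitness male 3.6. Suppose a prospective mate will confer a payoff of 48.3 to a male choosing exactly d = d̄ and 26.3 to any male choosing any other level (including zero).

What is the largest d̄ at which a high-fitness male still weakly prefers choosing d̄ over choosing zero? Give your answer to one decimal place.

18.3

Choosing d̄ yields the high-fitness type 48.3 − 1.2·d̄; choosing zero yields 26.3.
The high-fitness type is indifferent at 48.3 − 1.2·d̄ = 26.3, i.e. d̄ = (48.3 − 26.3) / 1.2 ≈ 18.3.
For any d̄ above 18.3 the high-fitness type would rather pool at zero, so separation collapses.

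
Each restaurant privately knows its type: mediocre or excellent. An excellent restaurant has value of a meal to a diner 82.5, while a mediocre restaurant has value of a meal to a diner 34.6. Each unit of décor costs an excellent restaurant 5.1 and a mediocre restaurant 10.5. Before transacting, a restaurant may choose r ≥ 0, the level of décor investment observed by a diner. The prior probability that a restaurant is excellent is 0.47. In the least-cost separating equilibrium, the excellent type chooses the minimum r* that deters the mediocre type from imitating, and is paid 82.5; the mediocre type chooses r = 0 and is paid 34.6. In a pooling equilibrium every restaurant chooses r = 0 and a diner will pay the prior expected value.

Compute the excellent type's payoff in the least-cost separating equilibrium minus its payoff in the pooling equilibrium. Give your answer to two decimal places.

2.12

Least-cost separating signal: r* solves 34.6 = 82.5 − 10.5·r*, so r* = (82.5 − 34.6)/10.5 ≈ 4.5619.
Excellent type's separating payoff: 82.5 − 5.1 × r* = 82.5 − 5.1 × (82.5 − 34.6)/10.5 = 82.5 − 244.29/10.5 ≈ 59.2343.
Pooling payoff: 0.47 × 82.5 + 0.53 × 34.6 = 57.113.
Difference: 59.2343 − 57.113 = 2.1213, i.e. 2.12 to two decimal places.
The excellent type prefers to separate.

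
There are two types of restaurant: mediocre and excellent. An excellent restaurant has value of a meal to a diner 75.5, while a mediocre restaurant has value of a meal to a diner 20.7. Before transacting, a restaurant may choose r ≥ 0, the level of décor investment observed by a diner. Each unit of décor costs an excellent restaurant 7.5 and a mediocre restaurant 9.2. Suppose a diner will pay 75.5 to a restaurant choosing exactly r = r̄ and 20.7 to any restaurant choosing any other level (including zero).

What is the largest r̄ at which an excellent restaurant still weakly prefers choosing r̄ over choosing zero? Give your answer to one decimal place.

Choosing r̄ yields the excellent type 75.5 − 7.5·r̄; choosing zero yields 20.7.
The excellent type is indifferent at 75.5 − 7.5·r̄ = 20.7, i.e. r̄ = (75.5 − 20.7) / 7.5 ≈ 7.3.
For any r̄ above 7.3 the excellent type would rather pool at zero, so separation collapses.

7.3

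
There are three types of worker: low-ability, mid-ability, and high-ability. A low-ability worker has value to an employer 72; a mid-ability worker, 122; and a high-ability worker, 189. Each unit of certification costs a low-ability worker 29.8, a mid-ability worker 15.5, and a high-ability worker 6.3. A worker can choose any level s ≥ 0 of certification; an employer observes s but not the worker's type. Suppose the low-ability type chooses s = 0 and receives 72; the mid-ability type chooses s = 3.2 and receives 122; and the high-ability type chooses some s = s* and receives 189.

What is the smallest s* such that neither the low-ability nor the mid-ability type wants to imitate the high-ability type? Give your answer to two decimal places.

Low-ability type (on-path payoff 72) won't mimic when 72 ≥ 189 − 29.8·s*, i.e. s* ≥ 3.93.
Mid-ability type (on-path payoff 122 − 15.5×3.2 = 72.4) won't mimic when 72.4 ≥ 189 − 15.5·s*, i.e. s* ≥ 7.52.
Both must hold, so s* = max(3.93, 7.52) = 7.52. The mid-ability type's constraint binds.

7.52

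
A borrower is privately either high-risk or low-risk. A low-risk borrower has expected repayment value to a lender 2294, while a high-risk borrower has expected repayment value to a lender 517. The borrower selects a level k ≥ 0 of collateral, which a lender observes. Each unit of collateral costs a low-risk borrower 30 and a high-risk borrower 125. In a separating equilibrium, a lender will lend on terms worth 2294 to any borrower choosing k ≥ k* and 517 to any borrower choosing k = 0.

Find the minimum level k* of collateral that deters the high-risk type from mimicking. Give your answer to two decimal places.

14.22

A high-risk borrower choosing k = 0 receives 517.
Imitating at k* instead would pay 2294 at cost 125·k*, netting 2294 − 125·k*.
Indifference: 517 = 2294 − 125·k*, so k* = (2294 − 517) / 125 ≈ 14.22.
This is the high-risk type's binding incentive-compatibility constraint; any k ≥ 14.22 sustains separation on that side.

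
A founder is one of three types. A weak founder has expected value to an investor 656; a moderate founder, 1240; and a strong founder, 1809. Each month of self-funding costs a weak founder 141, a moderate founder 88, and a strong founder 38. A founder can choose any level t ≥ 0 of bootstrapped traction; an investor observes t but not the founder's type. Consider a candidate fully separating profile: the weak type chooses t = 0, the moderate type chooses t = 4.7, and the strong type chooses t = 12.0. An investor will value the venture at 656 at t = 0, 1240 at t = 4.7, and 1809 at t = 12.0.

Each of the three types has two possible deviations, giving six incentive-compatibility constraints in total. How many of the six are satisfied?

6

Moderate (own payoff 1240 − 88×4.7 = 826.4): to t=0 gives 656 → no gain ✓; to t=12.0 gives 1809 − 88×12.0 = 753 → no gain ✓.
Weak (own payoff 656): to t=4.7 gives 1240 − 141×4.7 = 577.3 → no gain ✓; to t=12.0 gives 1809 − 141×12.0 = 117 → no gain ✓.
Strong (own payoff 1809 − 38×12.0 = 1353): to t=0 gives 656 → no gain ✓; to t=4.7 gives 1240 − 38×4.7 = 1061.4 → no gain ✓.
6 of the 6 constraints hold; this profile is a separating equilibrium.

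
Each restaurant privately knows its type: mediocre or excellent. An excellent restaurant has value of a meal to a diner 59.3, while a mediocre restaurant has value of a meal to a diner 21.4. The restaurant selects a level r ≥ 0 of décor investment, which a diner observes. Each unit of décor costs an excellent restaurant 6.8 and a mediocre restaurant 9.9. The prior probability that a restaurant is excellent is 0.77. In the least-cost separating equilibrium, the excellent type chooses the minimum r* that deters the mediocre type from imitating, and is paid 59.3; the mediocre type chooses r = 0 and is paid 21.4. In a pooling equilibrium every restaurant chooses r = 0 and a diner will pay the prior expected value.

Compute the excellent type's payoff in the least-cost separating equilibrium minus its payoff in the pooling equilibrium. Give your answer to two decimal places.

-17.32

Least-cost separating signal: r* solves 21.4 = 59.3 − 9.9·r*, so r* = (59.3 − 21.4)/9.9 ≈ 3.8283.
Excellent type's separating payoff: 59.3 − 6.8 × r* = 59.3 − 6.8 × (59.3 − 21.4)/9.9 = 59.3 − 257.72/9.9 ≈ 33.2677.
Pooling payoff: 0.77 × 59.3 + 0.23 × 21.4 = 50.583.
Difference: 33.2677 − 50.583 = -17.3153, i.e. -17.32 to two decimal places.
The excellent type would prefer the pooling outcome.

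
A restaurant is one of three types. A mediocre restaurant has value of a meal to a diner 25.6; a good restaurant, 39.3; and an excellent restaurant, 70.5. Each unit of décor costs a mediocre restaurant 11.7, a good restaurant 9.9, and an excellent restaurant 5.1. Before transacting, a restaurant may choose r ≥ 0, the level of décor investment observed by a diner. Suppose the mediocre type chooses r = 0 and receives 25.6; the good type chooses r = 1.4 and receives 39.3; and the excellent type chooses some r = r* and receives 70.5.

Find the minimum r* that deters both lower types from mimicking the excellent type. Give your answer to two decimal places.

4.55

Mediocre type (on-path payoff 25.6) won't mimic when 25.6 ≥ 70.5 − 11.7·r*, i.e. r* ≥ 3.84.
Good type (on-path payoff 39.3 − 9.9×1.4 = 25.44) won't mimic when 25.44 ≥ 70.5 − 9.9·r*, i.e. r* ≥ 4.55.
Both must hold, so r* = max(3.84, 4.55) = 4.55. The good type's constraint binds.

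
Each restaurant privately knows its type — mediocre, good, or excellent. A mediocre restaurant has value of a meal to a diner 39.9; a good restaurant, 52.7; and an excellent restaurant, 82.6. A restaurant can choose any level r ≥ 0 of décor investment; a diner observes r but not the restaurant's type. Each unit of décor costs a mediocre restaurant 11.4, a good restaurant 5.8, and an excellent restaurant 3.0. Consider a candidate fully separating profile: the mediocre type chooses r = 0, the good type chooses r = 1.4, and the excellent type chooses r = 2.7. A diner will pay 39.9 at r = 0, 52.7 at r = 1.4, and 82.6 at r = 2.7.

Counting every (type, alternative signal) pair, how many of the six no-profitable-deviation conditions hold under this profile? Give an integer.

4

Good (own payoff 52.7 − 5.8×1.4 = 44.58): to r=0 gives 39.9 → no gain ✓; to r=2.7 gives 82.6 − 5.8×2.7 = 66.94 → profitable ✗.
Mediocre (own payoff 39.9): to r=1.4 gives 52.7 − 11.4×1.4 = 36.74 → no gain ✓; to r=2.7 gives 82.6 − 11.4×2.7 = 51.82 → profitable ✗.
Excellent (own payoff 82.6 − 3.0×2.7 = 74.5): to r=0 gives 39.9 → no gain ✓; to r=1.4 gives 52.7 − 3.0×1.4 = 48.5 → no gain ✓.
4 of the 6 constraints hold; not an equilibrium.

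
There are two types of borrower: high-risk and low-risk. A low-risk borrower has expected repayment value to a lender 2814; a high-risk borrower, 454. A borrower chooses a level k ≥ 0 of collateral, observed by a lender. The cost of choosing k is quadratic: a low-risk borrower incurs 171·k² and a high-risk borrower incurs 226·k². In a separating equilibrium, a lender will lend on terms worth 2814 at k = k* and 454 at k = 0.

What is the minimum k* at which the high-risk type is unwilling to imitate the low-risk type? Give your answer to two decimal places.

3.23

The high-risk type at k = 0 receives 454; imitating at k* yields 2814 − 226·k*².
Indifference: 454 = 2814 − 226·k*², so k*² = (2814 − 454) / 226 ≈ 10.4425.
k* = √10.4425 ≈ 3.23.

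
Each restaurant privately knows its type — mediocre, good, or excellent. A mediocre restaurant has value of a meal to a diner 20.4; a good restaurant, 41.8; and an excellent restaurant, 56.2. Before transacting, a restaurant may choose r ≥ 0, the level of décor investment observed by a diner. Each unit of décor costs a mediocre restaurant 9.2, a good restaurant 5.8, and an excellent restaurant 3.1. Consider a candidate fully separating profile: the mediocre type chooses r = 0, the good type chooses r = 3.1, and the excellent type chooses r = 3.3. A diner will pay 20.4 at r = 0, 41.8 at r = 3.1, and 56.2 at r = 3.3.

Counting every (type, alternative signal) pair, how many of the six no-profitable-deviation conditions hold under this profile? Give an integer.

4

Mediocre (own payoff 20.4): to r=3.1 gives 41.8 − 9.2×3.1 = 13.28 → no gain ✓; to r=3.3 gives 56.2 − 9.2×3.3 = 25.84 → profitable ✗.
Good (own payoff 41.8 − 5.8×3.1 = 23.82): to r=0 gives 20.4 → no gain ✓; to r=3.3 gives 56.2 − 5.8×3.3 = 37.06 → profitable ✗.
Excellent (own payoff 56.2 − 3.1×3.3 = 45.97): to r=0 gives 20.4 → no gain ✓; to r=3.1 gives 41.8 − 3.1×3.1 = 32.19 → no gain ✓.
4 of the 6 constraints hold; not an equilibrium.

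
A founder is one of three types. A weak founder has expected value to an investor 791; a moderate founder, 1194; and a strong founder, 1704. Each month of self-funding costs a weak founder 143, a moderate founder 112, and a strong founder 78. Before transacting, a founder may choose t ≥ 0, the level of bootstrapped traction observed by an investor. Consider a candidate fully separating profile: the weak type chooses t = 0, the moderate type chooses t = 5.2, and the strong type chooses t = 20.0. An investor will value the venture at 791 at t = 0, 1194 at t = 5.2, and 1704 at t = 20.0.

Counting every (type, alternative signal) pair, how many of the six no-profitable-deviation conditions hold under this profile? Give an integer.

3

Weak (own payoff 791): to t=5.2 gives 1194 − 143×5.2 = 450.4 → no gain ✓; to t=20.0 gives 1704 − 143×20.0 = -1156 → no gain ✓.
Strong (own payoff 1704 − 78×20.0 = 144): to t=0 gives 791 → profitable ✗; to t=5.2 gives 1194 − 78×5.2 = 788.4 → profitable ✗.
Moderate (own payoff 1194 − 112×5.2 = 611.6): to t=0 gives 791 → profitable ✗; to t=20.0 gives 1704 − 112×20.0 = -536 → no gain ✓.
3 of the 6 constraints hold; not an equilibrium.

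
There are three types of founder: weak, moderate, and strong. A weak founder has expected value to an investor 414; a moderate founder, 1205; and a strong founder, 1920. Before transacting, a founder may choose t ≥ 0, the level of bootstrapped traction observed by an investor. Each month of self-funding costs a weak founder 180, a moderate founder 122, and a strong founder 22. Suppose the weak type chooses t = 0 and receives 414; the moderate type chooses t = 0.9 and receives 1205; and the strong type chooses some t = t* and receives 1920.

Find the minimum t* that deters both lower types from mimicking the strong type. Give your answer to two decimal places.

8.37

Moderate type (on-path payoff 1205 − 122×0.9 = 1095.2) won't mimic when 1095.2 ≥ 1920 − 122·t*, i.e. t* ≥ 6.76.
Weak type (on-path payoff 414) won't mimic when 414 ≥ 1920 − 180·t*, i.e. t* ≥ 8.37.
Both must hold, so t* = max(8.37, 6.76) = 8.37. The weak type's constraint binds.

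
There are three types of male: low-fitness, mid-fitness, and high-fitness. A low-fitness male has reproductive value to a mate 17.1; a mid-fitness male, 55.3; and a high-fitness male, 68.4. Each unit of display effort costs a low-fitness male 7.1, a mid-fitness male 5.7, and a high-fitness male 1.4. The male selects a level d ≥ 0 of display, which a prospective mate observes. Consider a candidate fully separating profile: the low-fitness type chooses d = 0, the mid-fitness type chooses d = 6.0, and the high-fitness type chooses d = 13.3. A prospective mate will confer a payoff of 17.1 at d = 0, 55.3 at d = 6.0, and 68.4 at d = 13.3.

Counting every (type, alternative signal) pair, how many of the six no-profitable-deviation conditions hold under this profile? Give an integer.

6

Mid-fitness (own payoff 55.3 − 5.7×6.0 = 21.1): to d=0 gives 17.1 → no gain ✓; to d=13.3 gives 68.4 − 5.7×13.3 = -7.41 → no gain ✓.
High-fitness (own payoff 68.4 − 1.4×13.3 = 49.78): to d=0 gives 17.1 → no gain ✓; to d=6.0 gives 55.3 − 1.4×6.0 = 46.9 → no gain ✓.
Low-fitness (own payoff 17.1): to d=6.0 gives 55.3 − 7.1×6.0 = 12.7 → no gain ✓; to d=13.3 gives 68.4 − 7.1×13.3 = -26.03 → no gain ✓.
6 of the 6 constraints hold; this profile is a separating equilibrium.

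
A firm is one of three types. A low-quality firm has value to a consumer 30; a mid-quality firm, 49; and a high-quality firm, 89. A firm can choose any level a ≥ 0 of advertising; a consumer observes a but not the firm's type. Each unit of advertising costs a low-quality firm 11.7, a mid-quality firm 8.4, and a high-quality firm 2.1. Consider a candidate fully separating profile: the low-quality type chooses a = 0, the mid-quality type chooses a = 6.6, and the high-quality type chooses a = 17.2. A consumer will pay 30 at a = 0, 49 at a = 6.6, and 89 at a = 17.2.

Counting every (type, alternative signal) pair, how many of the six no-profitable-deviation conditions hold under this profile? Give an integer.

5

Mid-quality (own payoff 49 − 8.4×6.6 = -6.44): to a=0 gives 30 → profitable ✗; to a=17.2 gives 89 − 8.4×17.2 = -55.48 → no gain ✓.
High-quality (own payoff 89 − 2.1×17.2 = 52.88): to a=0 gives 30 → no gain ✓; to a=6.6 gives 49 − 2.1×6.6 = 35.14 → no gain ✓.
Low-quality (own payoff 30): to a=6.6 gives 49 − 11.7×6.6 = -28.22 → no gain ✓; to a=17.2 gives 89 − 11.7×17.2 = -112.24 → no gain ✓.
5 of the 6 constraints hold; not an equilibrium.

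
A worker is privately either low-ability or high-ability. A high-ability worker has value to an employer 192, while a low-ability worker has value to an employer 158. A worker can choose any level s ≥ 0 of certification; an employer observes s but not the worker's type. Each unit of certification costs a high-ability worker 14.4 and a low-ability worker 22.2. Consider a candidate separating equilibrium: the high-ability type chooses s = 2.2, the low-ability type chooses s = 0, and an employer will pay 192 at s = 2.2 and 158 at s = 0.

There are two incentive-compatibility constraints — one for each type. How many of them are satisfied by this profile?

Low-ability type: stay at 0 → 158; mimic → 192 − 22.2 × 2.2 = 143.16. IC holds (158 ≥ 143.16).
High-ability type: signal → 192 − 14.4 × 2.2 = 160.32; deviate to 0 → 158. IC holds (160.32 ≥ 158).
2 of 2 constraints hold, so this is a separating equilibrium.

2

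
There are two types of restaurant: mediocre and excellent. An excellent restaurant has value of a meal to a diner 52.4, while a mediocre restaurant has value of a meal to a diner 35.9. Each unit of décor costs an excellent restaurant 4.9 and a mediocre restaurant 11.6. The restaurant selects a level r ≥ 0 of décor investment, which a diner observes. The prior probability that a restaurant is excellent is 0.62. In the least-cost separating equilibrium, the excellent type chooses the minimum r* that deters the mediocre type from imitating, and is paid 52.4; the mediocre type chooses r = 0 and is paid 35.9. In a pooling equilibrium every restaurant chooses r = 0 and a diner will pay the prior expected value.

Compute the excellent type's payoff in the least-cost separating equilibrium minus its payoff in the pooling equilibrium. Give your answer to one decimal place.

-0.7

Least-cost separating signal: r* solves 35.9 = 52.4 − 11.6·r*, so r* = (52.4 − 35.9)/11.6 ≈ 1.4224.
Excellent type's separating payoff: 52.4 − 4.9 × r* = 52.4 − 4.9 × (52.4 − 35.9)/11.6 = 52.4 − 80.85/11.6 ≈ 45.430.
Pooling payoff: 0.62 × 52.4 + 0.38 × 35.9 = 46.13.
Difference: 45.430 − 46.13 = -0.7.
The excellent type would prefer the pooling outcome.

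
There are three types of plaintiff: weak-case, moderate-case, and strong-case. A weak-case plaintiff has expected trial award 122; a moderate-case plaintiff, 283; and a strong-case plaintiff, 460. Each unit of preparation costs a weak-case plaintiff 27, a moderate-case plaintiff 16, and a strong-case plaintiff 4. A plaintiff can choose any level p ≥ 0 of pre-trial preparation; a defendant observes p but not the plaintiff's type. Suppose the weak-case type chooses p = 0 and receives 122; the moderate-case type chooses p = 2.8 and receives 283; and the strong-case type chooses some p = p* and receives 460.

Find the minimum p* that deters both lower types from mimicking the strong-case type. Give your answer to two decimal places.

13.86

Moderate-case type (on-path payoff 283 − 16×2.8 = 238.2) won't mimic when 238.2 ≥ 460 − 16·p*, i.e. p* ≥ 13.86.
Weak-case type (on-path payoff 122) won't mimic when 122 ≥ 460 − 27·p*, i.e. p* ≥ 12.52.
Both must hold, so p* = max(12.52, 13.86) = 13.86. The moderate-case type's constraint binds.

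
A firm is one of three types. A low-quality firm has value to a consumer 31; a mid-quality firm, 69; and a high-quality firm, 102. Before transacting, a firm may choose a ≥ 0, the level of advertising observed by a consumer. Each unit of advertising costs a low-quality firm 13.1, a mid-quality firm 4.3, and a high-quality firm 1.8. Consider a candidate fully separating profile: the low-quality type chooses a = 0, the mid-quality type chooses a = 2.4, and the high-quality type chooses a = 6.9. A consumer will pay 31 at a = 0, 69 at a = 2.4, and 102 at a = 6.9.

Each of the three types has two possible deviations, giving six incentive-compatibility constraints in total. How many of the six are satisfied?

Mid-quality (own payoff 69 − 4.3×2.4 = 58.68): to a=0 gives 31 → no gain ✓; to a=6.9 gives 102 − 4.3×6.9 = 72.33 → profitable ✗.
Low-quality (own payoff 31): to a=2.4 gives 69 − 13.1×2.4 = 37.56 → profitable ✗; to a=6.9 gives 102 − 13.1×6.9 = 11.61 → no gain ✓.
High-quality (own payoff 102 − 1.8×6.9 = 89.58): to a=0 gives 31 → no gain ✓; to a=2.4 gives 69 − 1.8×2.4 = 64.68 → no gain ✓.
4 of the 6 constraints hold; not an equilibrium.

4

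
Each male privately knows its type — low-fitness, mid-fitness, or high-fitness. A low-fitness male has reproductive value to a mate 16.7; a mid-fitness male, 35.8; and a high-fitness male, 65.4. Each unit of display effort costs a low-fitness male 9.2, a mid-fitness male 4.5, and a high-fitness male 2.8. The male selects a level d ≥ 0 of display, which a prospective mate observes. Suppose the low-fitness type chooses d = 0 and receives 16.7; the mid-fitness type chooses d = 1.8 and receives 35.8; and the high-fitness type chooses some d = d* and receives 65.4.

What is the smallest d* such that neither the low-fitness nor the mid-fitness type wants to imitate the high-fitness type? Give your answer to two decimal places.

Low-fitness type (on-path payoff 16.7) won't mimic when 16.7 ≥ 65.4 − 9.2·d*, i.e. d* ≥ 5.29.
Mid-fitness type (on-path payoff 35.8 − 4.5×1.8 = 27.7) won't mimic when 27.7 ≥ 65.4 − 4.5·d*, i.e. d* ≥ 8.38.
Both must hold, so d* = max(5.29, 8.38) = 8.38. The mid-fitness type's constraint binds.

8.38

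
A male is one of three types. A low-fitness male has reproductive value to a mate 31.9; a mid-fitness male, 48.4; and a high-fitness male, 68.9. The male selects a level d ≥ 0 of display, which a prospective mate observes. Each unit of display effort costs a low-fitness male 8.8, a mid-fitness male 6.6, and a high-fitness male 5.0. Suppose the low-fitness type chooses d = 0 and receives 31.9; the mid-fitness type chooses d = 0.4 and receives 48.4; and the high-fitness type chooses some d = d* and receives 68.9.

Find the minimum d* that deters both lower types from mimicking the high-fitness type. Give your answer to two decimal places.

4.20

Mid-fitness type (on-path payoff 48.4 − 6.6×0.4 = 45.76) won't mimic when 45.76 ≥ 68.9 − 6.6·d*, i.e. d* ≥ 3.51.
Low-fitness type (on-path payoff 31.9) won't mimic when 31.9 ≥ 68.9 − 8.8·d*, i.e. d* ≥ 4.20.
Both must hold, so d* = max(4.20, 3.51) = 4.20. The low-fitness type's constraint binds.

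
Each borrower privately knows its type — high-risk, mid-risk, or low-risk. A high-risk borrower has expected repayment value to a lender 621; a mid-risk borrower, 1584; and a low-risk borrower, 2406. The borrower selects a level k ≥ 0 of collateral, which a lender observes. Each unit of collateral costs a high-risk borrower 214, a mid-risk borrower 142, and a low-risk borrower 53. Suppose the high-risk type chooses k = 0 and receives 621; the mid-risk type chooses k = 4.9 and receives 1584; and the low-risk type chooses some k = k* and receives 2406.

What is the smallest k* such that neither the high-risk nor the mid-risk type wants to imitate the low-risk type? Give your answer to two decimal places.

10.69

Mid-risk type (on-path payoff 1584 − 142×4.9 = 888.2) won't mimic when 888.2 ≥ 2406 − 142·k*, i.e. k* ≥ 10.69.
High-risk type (on-path payoff 621) won't mimic when 621 ≥ 2406 − 214·k*, i.e. k* ≥ 8.34.
Both must hold, so k* = max(8.34, 10.69) = 10.69. The mid-risk type's constraint binds.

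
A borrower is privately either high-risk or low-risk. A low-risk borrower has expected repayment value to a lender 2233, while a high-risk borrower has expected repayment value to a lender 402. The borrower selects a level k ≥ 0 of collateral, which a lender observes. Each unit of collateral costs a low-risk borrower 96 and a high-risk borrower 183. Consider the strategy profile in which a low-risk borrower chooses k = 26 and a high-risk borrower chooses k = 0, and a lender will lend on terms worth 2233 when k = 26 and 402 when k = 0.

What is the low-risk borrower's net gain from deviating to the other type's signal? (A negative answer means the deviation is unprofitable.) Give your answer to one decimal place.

665.0

Playing k = 26 the low-risk borrower receives 2233 − 96 × 26 = -263.
Deviating to k = 0 yields 402 instead.
Gain from deviating: 402 − (-263) = 665.0.
The gain is positive, so the low-risk type's incentive-compatibility constraint is violated — this profile is not a separating equilibrium.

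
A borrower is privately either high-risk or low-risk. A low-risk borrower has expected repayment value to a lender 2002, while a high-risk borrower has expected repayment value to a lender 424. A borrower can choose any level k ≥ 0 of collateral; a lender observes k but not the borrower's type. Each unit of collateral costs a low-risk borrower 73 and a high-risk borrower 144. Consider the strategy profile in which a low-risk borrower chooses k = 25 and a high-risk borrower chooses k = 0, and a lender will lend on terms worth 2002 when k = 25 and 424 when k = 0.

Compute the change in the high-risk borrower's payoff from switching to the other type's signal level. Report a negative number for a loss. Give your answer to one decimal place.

-2022.0

Playing k = 0 the high-risk borrower receives 424.
Deviating to k = 25 brings payment 2002 at cost 144 × 25 = 3600, netting -1598.
Gain from deviating: -1598 − 424 = -2022.0.
The gain is negative, so the high-risk type's incentive-compatibility constraint is satisfied.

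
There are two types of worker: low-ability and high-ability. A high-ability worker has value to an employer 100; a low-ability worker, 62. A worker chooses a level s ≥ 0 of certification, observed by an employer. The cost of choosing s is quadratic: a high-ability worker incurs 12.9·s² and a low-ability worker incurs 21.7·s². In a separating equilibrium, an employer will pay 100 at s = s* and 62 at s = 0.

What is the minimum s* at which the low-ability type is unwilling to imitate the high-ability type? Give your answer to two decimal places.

The low-ability type at s = 0 receives 62; imitating at s* yields 100 − 21.7·s*².
Indifference: 62 = 100 − 21.7·s*², so s*² = (100 − 62) / 21.7 ≈ 1.7512.
s* = √1.7512 ≈ 1.32.

1.32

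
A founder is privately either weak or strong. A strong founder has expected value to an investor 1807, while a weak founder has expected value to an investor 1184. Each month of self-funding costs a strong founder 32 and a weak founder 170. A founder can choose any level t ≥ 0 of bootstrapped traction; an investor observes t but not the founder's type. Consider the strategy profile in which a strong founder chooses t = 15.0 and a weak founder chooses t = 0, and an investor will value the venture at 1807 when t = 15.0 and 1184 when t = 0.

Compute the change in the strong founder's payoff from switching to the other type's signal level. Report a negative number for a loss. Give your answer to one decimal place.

-143.0

Playing t = 15.0 the strong founder receives 1807 − 32 × 15.0 = 1327.
Deviating to t = 0 yields 1184 instead.
Gain from deviating: 1184 − 1327 = -143.0.
The gain is negative, so the strong type's incentive-compatibility constraint is satisfied.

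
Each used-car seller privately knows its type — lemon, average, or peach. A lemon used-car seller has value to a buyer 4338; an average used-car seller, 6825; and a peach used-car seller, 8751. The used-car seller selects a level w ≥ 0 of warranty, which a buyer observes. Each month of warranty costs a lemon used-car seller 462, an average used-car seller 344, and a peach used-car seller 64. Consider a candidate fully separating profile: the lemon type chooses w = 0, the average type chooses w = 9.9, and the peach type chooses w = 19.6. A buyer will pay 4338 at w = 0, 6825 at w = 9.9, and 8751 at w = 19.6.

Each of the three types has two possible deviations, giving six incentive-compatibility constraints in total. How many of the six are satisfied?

Peach (own payoff 8751 − 64×19.6 = 7496.6): to w=0 gives 4338 → no gain ✓; to w=9.9 gives 6825 − 64×9.9 = 6191.4 → no gain ✓.
Average (own payoff 6825 − 344×9.9 = 3419.4): to w=0 gives 4338 → profitable ✗; to w=19.6 gives 8751 − 344×19.6 = 2008.6 → no gain ✓.
Lemon (own payoff 4338): to w=9.9 gives 6825 − 462×9.9 = 2251.2 → no gain ✓; to w=19.6 gives 8751 − 462×19.6 = -304.2 → no gain ✓.
5 of the 6 constraints hold; not an equilibrium.

5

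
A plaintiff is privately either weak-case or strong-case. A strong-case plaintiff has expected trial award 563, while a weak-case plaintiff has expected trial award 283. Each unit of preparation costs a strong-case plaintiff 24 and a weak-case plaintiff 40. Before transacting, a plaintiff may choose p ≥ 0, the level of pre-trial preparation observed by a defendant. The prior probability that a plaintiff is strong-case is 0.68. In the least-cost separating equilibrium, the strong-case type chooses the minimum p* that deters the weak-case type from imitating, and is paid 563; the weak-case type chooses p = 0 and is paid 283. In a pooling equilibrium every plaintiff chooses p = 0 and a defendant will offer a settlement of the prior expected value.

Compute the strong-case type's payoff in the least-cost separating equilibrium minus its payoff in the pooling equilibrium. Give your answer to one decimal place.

Least-cost separating signal: p* solves 283 = 563 − 40·p*, so p* = (563 − 283)/40 = 7.
Strong-case type's separating payoff: 563 − 24 × p* = 563 − 24 × (563 − 283)/40 = 563 − 6720/40 = 395.
Pooling payoff: 0.68 × 563 + 0.32 × 283 = 473.4.
Difference: 395 − 473.4 = -78.4.
The strong-case type would prefer the pooling outcome.

-78.4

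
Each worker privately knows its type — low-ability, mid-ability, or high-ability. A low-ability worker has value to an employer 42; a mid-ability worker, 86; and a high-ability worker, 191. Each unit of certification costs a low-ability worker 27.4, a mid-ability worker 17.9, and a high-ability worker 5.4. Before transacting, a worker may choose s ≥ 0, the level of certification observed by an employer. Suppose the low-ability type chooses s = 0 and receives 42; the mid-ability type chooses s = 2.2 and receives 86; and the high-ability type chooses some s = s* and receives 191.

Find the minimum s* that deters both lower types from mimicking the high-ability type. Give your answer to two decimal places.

8.07

Low-ability type (on-path payoff 42) won't mimic when 42 ≥ 191 − 27.4·s*, i.e. s* ≥ 5.44.
Mid-ability type (on-path payoff 86 − 17.9×2.2 = 46.62) won't mimic when 46.62 ≥ 191 − 17.9·s*, i.e. s* ≥ 8.07.
Both must hold, so s* = max(5.44, 8.07) = 8.07. The mid-ability type's constraint binds.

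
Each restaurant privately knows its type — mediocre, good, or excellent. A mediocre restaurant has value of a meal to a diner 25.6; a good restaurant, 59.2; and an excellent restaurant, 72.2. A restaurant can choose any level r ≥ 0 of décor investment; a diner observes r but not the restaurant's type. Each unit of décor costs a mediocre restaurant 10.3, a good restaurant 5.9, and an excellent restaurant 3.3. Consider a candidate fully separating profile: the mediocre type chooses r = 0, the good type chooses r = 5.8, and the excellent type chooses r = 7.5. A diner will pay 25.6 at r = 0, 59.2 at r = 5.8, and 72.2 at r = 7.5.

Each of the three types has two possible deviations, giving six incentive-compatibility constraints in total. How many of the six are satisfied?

4

Good (own payoff 59.2 − 5.9×5.8 = 24.98): to r=0 gives 25.6 → profitable ✗; to r=7.5 gives 72.2 − 5.9×7.5 = 27.95 → profitable ✗.
Excellent (own payoff 72.2 − 3.3×7.5 = 47.45): to r=0 gives 25.6 → no gain ✓; to r=5.8 gives 59.2 − 3.3×5.8 = 40.06 → no gain ✓.
Mediocre (own payoff 25.6): to r=5.8 gives 59.2 − 10.3×5.8 = -0.54 → no gain ✓; to r=7.5 gives 72.2 − 10.3×7.5 = -5.05 → no gain ✓.
4 of the 6 constraints hold; not an equilibrium.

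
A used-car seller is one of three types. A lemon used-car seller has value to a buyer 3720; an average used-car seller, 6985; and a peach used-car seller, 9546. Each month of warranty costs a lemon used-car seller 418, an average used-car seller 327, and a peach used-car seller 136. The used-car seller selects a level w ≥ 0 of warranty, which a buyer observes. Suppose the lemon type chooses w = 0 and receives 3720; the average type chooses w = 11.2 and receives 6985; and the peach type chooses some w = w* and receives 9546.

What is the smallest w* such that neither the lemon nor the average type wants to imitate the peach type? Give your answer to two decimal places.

19.03

Lemon type (on-path payoff 3720) won't mimic when 3720 ≥ 9546 − 418·w*, i.e. w* ≥ 13.94.
Average type (on-path payoff 6985 − 327×11.2 = 3322.6) won't mimic when 3322.6 ≥ 9546 − 327·w*, i.e. w* ≥ 19.03.
Both must hold, so w* = max(13.94, 19.03) = 19.03. The average type's constraint binds.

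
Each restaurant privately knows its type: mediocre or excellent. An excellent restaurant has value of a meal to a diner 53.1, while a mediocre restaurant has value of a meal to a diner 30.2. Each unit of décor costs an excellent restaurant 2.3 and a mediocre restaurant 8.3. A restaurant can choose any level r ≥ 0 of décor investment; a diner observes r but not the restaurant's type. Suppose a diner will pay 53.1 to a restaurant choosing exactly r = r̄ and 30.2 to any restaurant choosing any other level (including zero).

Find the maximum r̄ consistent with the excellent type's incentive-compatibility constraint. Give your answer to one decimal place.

10.0

Choosing r̄ yields the excellent type 53.1 − 2.3·r̄; choosing zero yields 30.2.
The excellent type is indifferent at 53.1 − 2.3·r̄ = 30.2, i.e. r̄ = (53.1 − 30.2) / 2.3 ≈ 10.0.
For any r̄ above 10.0 the excellent type would rather pool at zero, so separation collapses.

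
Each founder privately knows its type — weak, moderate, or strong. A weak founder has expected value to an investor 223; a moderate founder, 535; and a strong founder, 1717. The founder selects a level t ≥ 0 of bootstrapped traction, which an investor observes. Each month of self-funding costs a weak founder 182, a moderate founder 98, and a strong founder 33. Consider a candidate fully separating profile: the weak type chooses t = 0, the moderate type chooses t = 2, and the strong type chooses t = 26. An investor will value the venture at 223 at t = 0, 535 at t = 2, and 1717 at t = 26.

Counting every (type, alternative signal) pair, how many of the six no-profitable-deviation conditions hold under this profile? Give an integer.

6

Moderate (own payoff 535 − 98×2 = 339): to t=0 gives 223 → no gain ✓; to t=26 gives 1717 − 98×26 = -831 → no gain ✓.
Strong (own payoff 1717 − 33×26 = 859): to t=0 gives 223 → no gain ✓; to t=2 gives 535 − 33×2 = 469 → no gain ✓.
Weak (own payoff 223): to t=2 gives 535 − 182×2 = 171 → no gain ✓; to t=26 gives 1717 − 182×26 = -3015 → no gain ✓.
6 of the 6 constraints hold; this profile is a separating equilibrium.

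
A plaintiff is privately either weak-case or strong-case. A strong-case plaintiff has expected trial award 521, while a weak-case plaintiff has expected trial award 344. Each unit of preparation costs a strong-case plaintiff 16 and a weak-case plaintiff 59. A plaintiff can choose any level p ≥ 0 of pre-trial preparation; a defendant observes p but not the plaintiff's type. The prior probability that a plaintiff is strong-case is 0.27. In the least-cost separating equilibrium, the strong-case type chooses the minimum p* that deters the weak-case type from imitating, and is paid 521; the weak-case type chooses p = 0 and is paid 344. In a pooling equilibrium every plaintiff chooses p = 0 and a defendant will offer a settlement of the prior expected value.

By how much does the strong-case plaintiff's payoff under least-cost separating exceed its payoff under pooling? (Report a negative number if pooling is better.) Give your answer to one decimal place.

Least-cost separating signal: p* solves 344 = 521 − 59·p*, so p* = (521 − 344)/59 = 3.
Strong-case type's separating payoff: 521 − 16 × p* = 521 − 16 × (521 − 344)/59 = 521 − 2832/59 = 473.
Pooling payoff: 0.27 × 521 + 0.73 × 344 = 391.79.
Difference: 473 − 391.79 = 81.21, i.e. 81.2 to one decimal place.
The strong-case type prefers to separate.

81.2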